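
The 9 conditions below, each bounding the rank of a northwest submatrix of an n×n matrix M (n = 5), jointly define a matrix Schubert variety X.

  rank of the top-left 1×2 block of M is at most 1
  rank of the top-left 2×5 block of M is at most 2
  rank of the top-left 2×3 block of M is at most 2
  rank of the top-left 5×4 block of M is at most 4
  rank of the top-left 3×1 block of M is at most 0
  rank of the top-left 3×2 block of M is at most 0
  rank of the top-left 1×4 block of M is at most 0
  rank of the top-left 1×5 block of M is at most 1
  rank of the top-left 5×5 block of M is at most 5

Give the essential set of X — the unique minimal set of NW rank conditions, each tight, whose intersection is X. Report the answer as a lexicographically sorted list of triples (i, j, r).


Reconstructing r_w from the 9 given conditions:

  R[1]: 0, 0, 0, 0, 1
  R[2]: 0, 0, 1, 1, 2
  R[3]: 0, 0, 1, 2, 3
  R[4]: 1, 1, 2, 3, 4
  R[5]: 1, 2, 3, 4, 5

giving w = (5, 3, 4, 1, 2) via Δ²R.

Fulton essential set (2 of the 8 Rothe cells):

[(1, 4, 0), (3, 2, 0)]


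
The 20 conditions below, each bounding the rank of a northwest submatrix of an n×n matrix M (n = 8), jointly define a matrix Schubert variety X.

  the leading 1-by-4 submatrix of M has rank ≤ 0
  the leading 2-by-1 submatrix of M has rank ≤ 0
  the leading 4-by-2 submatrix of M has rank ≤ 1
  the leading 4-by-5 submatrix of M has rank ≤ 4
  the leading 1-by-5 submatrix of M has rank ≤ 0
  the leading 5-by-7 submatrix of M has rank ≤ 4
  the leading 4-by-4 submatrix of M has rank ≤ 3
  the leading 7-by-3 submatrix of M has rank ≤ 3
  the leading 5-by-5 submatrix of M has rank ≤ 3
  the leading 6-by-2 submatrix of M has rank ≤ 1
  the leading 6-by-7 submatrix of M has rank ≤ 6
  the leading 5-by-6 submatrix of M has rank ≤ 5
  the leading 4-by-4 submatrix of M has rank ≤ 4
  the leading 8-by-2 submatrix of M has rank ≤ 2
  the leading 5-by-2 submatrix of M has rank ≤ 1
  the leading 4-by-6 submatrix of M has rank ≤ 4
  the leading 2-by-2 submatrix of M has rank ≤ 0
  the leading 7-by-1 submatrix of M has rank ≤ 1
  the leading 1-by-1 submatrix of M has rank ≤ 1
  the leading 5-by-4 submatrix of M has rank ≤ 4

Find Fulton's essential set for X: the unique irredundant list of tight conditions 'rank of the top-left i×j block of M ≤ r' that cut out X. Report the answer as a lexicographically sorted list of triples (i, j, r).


The tightest implied rank at each (i,j), from the 20 conditions:

  row 1: 0 | 0 | 0 | 0 | 0 | 1 | 1 | 1
  row 2: 0 | 0 | 1 | 1 | 1 | 2 | 2 | 2
  row 3: 1 | 1 | 2 | 2 | 2 | 3 | 3 | 3
  row 4: 1 | 1 | 2 | 3 | 3 | 4 | 4 | 4
  row 5: 1 | 1 | 2 | 3 | 3 | 4 | 4 | 5
  row 6: 1 | 1 | 2 | 3 | 4 | 5 | 5 | 6
  row 7: 1 | 2 | 3 | 4 | 5 | 6 | 6 | 7
  row 8: 1 | 2 | 3 | 4 | 5 | 6 | 7 | 8

reading off 1-entries of Δ²R: w = (6, 3, 1, 4, 8, 5, 2, 7).

ℓ(w)=12; the 5 essential cells (i,j,r):

[(1, 5, 0), (2, 2, 0), (5, 5, 3), (5, 7, 4), (6, 2, 1)]


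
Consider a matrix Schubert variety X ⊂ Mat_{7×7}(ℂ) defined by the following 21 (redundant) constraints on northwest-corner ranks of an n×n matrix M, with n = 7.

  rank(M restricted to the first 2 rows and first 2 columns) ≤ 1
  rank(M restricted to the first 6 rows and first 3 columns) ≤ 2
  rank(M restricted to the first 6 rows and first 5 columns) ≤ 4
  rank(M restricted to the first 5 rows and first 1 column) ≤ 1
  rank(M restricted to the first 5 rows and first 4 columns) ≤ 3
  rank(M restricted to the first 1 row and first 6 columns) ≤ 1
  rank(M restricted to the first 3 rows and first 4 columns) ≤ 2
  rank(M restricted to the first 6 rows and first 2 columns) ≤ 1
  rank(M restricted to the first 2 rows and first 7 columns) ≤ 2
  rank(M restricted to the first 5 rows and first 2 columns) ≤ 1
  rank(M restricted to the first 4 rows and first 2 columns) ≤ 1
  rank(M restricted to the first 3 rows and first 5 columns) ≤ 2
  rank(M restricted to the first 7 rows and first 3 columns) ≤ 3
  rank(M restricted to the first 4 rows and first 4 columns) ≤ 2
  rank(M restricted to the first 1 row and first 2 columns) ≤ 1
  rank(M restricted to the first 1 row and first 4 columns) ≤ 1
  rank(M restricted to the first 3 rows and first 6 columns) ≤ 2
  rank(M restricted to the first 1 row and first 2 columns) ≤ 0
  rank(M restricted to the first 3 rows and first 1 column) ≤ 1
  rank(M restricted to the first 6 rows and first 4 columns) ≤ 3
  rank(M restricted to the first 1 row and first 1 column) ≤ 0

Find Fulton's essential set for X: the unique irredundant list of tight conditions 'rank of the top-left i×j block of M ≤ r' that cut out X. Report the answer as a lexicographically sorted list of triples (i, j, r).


The tightest implied rank at each (i,j), from the 21 conditions:

  i=1: 0, 0, 1, 1, 1, 1, 1
  i=2: 1, 1, 2, 2, 2, 2, 2
  i=3: 1, 1, 2, 2, 2, 2, 3
  i=4: 1, 1, 2, 2, 3, 3, 4
  i=5: 1, 1, 2, 3, 4, 4, 5
  i=6: 1, 1, 2, 3, 4, 5, 6
  i=7: 1, 2, 3, 4, 5, 6, 7

giving w = (3, 1, 7, 5, 4, 6, 2) via Δ²R.

ℓ(w)=10; the 4 essential cells (i,j,r):

[(1, 2, 0), (3, 6, 2), (4, 4, 2), (6, 2, 1)]


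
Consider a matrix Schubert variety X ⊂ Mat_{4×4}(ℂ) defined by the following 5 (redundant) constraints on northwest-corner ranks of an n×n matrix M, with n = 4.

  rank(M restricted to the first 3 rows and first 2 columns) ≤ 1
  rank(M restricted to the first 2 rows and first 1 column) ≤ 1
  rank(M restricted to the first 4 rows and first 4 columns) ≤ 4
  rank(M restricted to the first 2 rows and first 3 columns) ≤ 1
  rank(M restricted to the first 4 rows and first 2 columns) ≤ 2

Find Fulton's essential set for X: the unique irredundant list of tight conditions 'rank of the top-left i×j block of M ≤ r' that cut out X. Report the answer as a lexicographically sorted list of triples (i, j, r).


The tightest implied rank at each (i,j), from the 5 conditions:

  i=1: 1 | 1 | 1 | 1
  i=2: 1 | 1 | 1 | 2
  i=3: 1 | 1 | 2 | 3
  i=4: 1 | 2 | 3 | 4

second differences of R give the permutation w = (1, 4, 3, 2).

D(w) has 3 cells with 2 SE-corners; essential set:

[(2, 3, 1), (3, 2, 1)]


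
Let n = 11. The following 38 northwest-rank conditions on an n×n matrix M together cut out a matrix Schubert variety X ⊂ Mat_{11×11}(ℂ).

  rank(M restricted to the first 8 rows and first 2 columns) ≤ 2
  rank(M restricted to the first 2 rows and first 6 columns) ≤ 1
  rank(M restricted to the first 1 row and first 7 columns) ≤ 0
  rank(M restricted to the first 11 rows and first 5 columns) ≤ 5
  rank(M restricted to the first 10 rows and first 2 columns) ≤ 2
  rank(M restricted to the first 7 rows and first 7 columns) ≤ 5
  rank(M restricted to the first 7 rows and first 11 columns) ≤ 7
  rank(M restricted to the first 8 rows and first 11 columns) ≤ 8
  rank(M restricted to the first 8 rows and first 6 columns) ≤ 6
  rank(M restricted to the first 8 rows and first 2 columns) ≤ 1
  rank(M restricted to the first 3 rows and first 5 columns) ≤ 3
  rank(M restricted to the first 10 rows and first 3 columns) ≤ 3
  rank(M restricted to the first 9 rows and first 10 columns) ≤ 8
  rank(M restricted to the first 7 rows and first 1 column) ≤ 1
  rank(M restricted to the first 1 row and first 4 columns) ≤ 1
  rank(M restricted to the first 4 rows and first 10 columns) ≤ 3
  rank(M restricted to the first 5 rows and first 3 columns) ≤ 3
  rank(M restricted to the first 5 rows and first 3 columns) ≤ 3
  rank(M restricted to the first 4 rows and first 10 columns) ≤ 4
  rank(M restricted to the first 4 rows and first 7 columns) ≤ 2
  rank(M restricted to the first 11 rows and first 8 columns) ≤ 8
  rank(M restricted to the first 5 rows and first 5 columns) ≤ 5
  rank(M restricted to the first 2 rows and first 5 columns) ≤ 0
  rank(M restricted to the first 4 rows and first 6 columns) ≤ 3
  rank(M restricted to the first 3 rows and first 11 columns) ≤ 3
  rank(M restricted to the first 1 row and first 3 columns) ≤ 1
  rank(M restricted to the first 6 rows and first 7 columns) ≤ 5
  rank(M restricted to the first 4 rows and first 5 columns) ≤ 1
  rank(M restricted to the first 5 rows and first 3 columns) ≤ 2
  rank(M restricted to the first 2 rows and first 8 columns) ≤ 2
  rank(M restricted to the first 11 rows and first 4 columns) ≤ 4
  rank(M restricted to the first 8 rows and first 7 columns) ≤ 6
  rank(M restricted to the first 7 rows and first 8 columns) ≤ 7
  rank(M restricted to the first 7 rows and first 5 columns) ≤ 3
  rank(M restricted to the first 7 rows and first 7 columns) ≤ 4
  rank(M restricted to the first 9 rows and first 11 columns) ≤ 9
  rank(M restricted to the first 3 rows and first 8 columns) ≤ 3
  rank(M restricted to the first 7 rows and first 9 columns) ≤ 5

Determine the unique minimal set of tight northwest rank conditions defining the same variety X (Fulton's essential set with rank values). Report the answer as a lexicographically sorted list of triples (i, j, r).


The tightest implied rank at each (i,j), from the 38 conditions:

  row 1: 0 | 0 | 0 | 0 | 0 | 0 | 0 | 1 | 1 | 1 | 1
  row 2: 0 | 0 | 0 | 0 | 0 | 1 | 1 | 2 | 2 | 2 | 2
  row 3: 1 | 1 | 1 | 1 | 1 | 2 | 2 | 3 | 3 | 3 | 3
  row 4: 1 | 1 | 1 | 1 | 1 | 2 | 2 | 3 | 3 | 3 | 4
  row 5: 1 | 1 | 2 | 2 | 2 | 3 | 3 | 4 | 4 | 4 | 5
  row 6: 1 | 1 | 2 | 3 | 3 | 4 | 4 | 5 | 5 | 5 | 6
  row 7: 1 | 1 | 2 | 3 | 3 | 4 | 4 | 5 | 5 | 6 | 7
  row 8: 1 | 1 | 2 | 3 | 4 | 5 | 5 | 6 | 6 | 7 | 8
  row 9: 1 | 2 | 3 | 4 | 5 | 6 | 6 | 7 | 7 | 8 | 9
  row 10: 1 | 2 | 3 | 4 | 5 | 6 | 7 | 8 | 8 | 9 | 10
  row 11: 1 | 2 | 3 | 4 | 5 | 6 | 7 | 8 | 9 | 10 | 11

giving w = (8, 6, 1, 11, 3, 4, 10, 5, 2, 7, 9) via Δ²R.

9 SE-corners of the 26-cell Rothe diagram give Ess(w):

[(1, 7, 0), (2, 5, 0), (4, 5, 1), (4, 7, 2), (4, 10, 3), (7, 5, 3), (7, 7, 4), (7, 9, 5), (8, 2, 1)]


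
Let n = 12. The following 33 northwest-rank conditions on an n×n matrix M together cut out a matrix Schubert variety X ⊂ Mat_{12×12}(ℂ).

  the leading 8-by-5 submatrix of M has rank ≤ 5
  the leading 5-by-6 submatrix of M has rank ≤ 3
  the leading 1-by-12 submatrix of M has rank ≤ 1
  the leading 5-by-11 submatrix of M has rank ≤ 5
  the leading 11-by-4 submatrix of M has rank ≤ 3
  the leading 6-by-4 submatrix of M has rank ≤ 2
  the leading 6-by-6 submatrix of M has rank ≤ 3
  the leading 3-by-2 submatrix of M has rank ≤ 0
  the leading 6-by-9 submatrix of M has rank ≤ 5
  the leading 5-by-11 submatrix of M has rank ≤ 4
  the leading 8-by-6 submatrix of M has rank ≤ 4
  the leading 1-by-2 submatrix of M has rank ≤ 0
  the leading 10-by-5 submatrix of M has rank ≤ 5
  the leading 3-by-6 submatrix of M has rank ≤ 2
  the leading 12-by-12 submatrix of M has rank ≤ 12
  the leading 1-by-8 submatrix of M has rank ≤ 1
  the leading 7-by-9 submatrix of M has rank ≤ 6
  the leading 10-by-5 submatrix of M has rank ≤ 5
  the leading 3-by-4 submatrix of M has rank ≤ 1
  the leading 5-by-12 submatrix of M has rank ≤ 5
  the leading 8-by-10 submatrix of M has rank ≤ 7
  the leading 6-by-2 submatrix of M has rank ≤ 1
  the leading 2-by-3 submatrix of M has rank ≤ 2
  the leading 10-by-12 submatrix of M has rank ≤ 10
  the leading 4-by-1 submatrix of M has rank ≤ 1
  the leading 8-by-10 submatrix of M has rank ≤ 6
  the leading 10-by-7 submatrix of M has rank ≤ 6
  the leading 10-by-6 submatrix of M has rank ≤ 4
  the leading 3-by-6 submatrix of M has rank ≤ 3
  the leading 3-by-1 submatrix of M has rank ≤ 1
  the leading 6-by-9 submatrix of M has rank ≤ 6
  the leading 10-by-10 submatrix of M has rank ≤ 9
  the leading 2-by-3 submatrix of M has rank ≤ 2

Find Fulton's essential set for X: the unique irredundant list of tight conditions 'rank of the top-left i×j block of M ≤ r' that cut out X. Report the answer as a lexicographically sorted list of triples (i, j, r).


Propagating the 33 rank bounds to every northwest block:

  i=1: 0  0  1  1  1  1  1  1  1  1  1  1
  i=2: 0  0  1  1  2  2  2  2  2  2  2  2
  i=3: 0  0  1  1  2  2  3  3  3  3  3  3
  i=4: 1  1  2  2  3  3  4  4  4  4  4  4
  i=5: 1  1  2  2  3  3  4  4  4  4  4  5
  i=6: 1  1  2  2  3  3  4  5  5  5  5  6
  i=7: 1  2  3  3  4  4  5  6  6  6  6  7
  i=8: 1  2  3  3  4  4  5  6  6  6  7  8
  i=9: 1  2  3  3  4  4  5  6  7  7  8  9
  i=10: 1  2  3  3  4  4  5  6  7  8  9  10
  i=11: 1  2  3  3  4  5  6  7  8  9  10  11
  i=12: 1  2  3  4  5  6  7  8  9  10  11  12

the unique w with this rank table is (3, 5, 7, 1, 12, 8, 2, 11, 9, 10, 6, 4).

D(w) has 28 cells with 10 SE-corners; essential set:

[(3, 2, 0), (3, 4, 1), (3, 6, 2), (5, 11, 4), (6, 2, 1), (6, 4, 2), (6, 6, 3), (8, 10, 6), (10, 6, 4), (11, 4, 3)]


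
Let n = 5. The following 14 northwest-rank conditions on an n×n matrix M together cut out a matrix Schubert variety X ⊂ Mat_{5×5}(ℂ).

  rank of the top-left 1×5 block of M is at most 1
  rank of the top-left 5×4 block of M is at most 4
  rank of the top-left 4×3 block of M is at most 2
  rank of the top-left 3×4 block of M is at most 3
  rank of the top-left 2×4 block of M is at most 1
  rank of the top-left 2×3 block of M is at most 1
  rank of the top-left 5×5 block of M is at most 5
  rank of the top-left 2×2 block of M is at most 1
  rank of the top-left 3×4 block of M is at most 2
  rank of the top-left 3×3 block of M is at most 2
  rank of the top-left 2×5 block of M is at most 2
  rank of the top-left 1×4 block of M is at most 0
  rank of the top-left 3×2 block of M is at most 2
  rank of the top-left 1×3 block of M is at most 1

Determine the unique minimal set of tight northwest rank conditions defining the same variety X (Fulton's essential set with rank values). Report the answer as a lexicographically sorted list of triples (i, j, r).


Reconstructing r_w from the 14 given conditions:

  0, 0, 0, 0, 1
  1, 1, 1, 1, 2
  1, 2, 2, 2, 3
  1, 2, 2, 3, 4
  1, 2, 3, 4, 5

reading off 1-entries of Δ²R: w = (5, 1, 2, 4, 3).

Fulton essential set (2 of the 5 Rothe cells):

[(1, 4, 0), (4, 3, 2)]


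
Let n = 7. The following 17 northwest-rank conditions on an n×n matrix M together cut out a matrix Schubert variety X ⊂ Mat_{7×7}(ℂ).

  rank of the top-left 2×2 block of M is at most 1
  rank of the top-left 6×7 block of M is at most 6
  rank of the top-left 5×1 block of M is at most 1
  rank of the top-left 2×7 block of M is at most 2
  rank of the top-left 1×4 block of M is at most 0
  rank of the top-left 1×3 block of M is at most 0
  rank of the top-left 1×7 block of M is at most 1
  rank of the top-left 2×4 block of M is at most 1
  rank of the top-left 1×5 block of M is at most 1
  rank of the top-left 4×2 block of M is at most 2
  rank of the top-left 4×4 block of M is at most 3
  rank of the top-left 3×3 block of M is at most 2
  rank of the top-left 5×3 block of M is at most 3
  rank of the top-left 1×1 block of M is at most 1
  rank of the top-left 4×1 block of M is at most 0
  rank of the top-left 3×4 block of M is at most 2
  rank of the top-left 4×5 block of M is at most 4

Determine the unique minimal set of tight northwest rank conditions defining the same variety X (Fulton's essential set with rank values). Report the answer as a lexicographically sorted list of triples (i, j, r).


Propagating the 17 rank bounds to every northwest block:

  i=1: 0  0  0  0  1  1  1
  i=2: 0  1  1  1  2  2  2
  i=3: 0  1  2  2  3  3  3
  i=4: 0  1  2  3  4  4  4
  i=5: 1  2  3  4  5  5  5
  i=6: 1  2  3  4  5  6  6
  i=7: 1  2  3  4  5  6  7

so w = (5, 2, 3, 4, 1, 6, 7).

Fulton essential set (2 of the 7 Rothe cells):

[(1, 4, 0), (4, 1, 0)]


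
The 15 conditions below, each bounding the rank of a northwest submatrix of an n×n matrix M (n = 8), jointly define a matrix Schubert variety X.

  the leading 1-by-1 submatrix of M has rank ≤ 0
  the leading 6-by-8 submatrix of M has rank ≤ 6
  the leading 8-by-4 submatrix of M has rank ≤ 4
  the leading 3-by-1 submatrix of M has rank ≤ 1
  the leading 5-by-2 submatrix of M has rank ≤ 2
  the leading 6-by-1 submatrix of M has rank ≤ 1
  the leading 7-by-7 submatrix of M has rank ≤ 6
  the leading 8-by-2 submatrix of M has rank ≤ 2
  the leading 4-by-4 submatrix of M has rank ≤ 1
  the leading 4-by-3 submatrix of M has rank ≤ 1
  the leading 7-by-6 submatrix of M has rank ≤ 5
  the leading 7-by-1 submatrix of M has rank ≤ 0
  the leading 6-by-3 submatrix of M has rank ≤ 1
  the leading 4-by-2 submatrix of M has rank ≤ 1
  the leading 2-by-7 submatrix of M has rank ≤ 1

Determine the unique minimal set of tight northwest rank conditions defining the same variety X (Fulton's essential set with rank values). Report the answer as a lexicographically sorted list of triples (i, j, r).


Recovering R(i,j) via the rank-extension bound from the 15 conditions:

  R[1]: 0 | 1 | 1 | 1 | 1 | 1 | 1 | 1
  R[2]: 0 | 1 | 1 | 1 | 1 | 1 | 1 | 2
  R[3]: 0 | 1 | 1 | 1 | 2 | 2 | 2 | 3
  R[4]: 0 | 1 | 1 | 1 | 2 | 3 | 3 | 4
  R[5]: 0 | 1 | 1 | 2 | 3 | 4 | 4 | 5
  R[6]: 0 | 1 | 1 | 2 | 3 | 4 | 5 | 6
  R[7]: 0 | 1 | 2 | 3 | 4 | 5 | 6 | 7
  R[8]: 1 | 2 | 3 | 4 | 5 | 6 | 7 | 8

reading off 1-entries of Δ²R: w = (2, 8, 5, 6, 4, 7, 3, 1).

|D(w)|=18, |Ess(w)|=4:

[(2, 7, 1), (4, 4, 1), (6, 3, 1), (7, 1, 0)]


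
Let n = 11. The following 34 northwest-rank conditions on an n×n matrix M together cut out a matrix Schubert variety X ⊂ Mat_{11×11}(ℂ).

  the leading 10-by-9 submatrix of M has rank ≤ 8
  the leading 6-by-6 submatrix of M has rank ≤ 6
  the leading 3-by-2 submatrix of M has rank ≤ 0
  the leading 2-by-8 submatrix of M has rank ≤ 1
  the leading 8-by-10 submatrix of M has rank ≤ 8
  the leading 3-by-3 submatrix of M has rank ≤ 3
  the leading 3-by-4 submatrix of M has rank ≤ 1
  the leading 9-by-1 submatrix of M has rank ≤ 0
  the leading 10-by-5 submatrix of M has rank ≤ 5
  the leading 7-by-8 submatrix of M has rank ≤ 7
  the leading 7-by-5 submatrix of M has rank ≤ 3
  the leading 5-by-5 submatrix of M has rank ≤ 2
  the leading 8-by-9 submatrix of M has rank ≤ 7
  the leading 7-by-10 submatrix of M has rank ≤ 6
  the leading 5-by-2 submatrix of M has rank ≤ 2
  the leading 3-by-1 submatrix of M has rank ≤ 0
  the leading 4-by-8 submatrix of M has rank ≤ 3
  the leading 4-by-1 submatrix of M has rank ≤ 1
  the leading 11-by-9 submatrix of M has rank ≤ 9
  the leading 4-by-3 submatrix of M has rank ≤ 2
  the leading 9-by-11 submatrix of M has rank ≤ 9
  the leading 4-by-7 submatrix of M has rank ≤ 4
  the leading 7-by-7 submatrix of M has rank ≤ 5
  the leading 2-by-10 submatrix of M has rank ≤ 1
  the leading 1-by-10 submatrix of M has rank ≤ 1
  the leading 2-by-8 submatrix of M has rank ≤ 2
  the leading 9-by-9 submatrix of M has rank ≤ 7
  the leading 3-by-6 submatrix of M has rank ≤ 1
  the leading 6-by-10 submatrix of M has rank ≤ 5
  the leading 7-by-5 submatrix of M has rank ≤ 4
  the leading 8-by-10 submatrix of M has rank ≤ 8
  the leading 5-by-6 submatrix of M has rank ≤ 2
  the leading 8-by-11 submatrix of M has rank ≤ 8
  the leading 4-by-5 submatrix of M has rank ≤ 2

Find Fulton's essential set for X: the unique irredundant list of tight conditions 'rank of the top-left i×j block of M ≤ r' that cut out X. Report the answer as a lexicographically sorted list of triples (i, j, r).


The tightest implied rank at each (i,j), from the 34 conditions:

  R[1]: 0 | 0 | 1 | 1 | 1 | 1 | 1 | 1 | 1 | 1 | 1
  R[2]: 0 | 0 | 1 | 1 | 1 | 1 | 1 | 1 | 1 | 1 | 2
  R[3]: 0 | 0 | 1 | 1 | 1 | 1 | 2 | 2 | 2 | 2 | 3
  R[4]: 0 | 1 | 2 | 2 | 2 | 2 | 3 | 3 | 3 | 3 | 4
  R[5]: 0 | 1 | 2 | 2 | 2 | 2 | 3 | 4 | 4 | 4 | 5
  R[6]: 0 | 1 | 2 | 3 | 3 | 3 | 4 | 5 | 5 | 5 | 6
  R[7]: 0 | 1 | 2 | 3 | 3 | 4 | 5 | 6 | 6 | 6 | 7
  R[8]: 0 | 1 | 2 | 3 | 4 | 5 | 6 | 7 | 7 | 7 | 8
  R[9]: 0 | 1 | 2 | 3 | 4 | 5 | 6 | 7 | 7 | 8 | 9
  R[10]: 1 | 2 | 3 | 4 | 5 | 6 | 7 | 8 | 8 | 9 | 10
  R[11]: 1 | 2 | 3 | 4 | 5 | 6 | 7 | 8 | 9 | 10 | 11

second differences of R give the permutation w = (3, 11, 7, 2, 8, 4, 6, 5, 10, 1, 9).

7 SE-corners of the 27-cell Rothe diagram give Ess(w):

[(2, 10, 1), (3, 2, 0), (3, 6, 1), (5, 6, 2), (7, 5, 3), (9, 1, 0), (9, 9, 7)]


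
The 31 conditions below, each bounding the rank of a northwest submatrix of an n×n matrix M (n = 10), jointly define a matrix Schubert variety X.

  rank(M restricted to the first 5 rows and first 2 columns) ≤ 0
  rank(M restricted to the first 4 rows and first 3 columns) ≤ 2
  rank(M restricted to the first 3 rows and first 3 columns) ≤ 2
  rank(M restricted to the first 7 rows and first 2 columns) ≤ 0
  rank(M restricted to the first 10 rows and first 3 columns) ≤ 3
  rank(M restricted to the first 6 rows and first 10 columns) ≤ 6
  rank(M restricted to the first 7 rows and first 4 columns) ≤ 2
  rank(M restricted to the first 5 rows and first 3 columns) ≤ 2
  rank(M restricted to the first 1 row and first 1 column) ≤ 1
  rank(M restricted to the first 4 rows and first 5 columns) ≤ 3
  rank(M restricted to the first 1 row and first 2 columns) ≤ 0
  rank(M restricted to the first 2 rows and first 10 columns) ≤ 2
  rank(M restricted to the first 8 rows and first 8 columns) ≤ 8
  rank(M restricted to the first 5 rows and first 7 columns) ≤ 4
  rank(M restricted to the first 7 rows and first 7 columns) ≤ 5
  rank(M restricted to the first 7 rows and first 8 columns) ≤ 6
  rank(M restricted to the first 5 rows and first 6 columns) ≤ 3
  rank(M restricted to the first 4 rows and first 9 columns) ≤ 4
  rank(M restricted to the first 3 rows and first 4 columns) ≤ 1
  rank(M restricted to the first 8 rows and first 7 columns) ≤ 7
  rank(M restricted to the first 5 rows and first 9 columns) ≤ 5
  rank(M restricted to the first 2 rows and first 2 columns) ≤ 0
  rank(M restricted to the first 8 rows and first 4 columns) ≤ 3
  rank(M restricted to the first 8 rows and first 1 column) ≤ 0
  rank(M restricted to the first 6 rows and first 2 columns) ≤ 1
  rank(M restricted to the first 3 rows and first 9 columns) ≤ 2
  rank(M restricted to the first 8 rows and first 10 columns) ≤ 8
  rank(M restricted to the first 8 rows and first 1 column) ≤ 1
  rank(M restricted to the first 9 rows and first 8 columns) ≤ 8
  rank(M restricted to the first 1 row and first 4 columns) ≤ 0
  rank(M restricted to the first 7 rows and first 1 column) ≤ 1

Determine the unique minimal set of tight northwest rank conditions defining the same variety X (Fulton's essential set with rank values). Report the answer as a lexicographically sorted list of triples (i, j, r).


Reconstructing r_w from the 31 given conditions:

  row 1: 0  0  0  0  1  1  1  1  1  1
  row 2: 0  0  1  1  2  2  2  2  2  2
  row 3: 0  0  1  1  2  2  2  2  2  3
  row 4: 0  0  1  2  3  3  3  3  3  4
  row 5: 0  0  1  2  3  3  4  4  4  5
  row 6: 0  0  1  2  3  4  5  5  5  6
  row 7: 0  0  1  2  3  4  5  6  6  7
  row 8: 0  1  2  3  4  5  6  7  7  8
  row 9: 1  2  3  4  5  6  7  8  8  9
  row 10: 1  2  3  4  5  6  7  8  9  10

hence w(1..10) = (5, 3, 10, 4, 7, 6, 8, 2, 1, 9).

6 SE-corners of the 23-cell Rothe diagram give Ess(w):

[(1, 4, 0), (3, 4, 1), (3, 9, 2), (5, 6, 3), (7, 2, 0), (8, 1, 0)]


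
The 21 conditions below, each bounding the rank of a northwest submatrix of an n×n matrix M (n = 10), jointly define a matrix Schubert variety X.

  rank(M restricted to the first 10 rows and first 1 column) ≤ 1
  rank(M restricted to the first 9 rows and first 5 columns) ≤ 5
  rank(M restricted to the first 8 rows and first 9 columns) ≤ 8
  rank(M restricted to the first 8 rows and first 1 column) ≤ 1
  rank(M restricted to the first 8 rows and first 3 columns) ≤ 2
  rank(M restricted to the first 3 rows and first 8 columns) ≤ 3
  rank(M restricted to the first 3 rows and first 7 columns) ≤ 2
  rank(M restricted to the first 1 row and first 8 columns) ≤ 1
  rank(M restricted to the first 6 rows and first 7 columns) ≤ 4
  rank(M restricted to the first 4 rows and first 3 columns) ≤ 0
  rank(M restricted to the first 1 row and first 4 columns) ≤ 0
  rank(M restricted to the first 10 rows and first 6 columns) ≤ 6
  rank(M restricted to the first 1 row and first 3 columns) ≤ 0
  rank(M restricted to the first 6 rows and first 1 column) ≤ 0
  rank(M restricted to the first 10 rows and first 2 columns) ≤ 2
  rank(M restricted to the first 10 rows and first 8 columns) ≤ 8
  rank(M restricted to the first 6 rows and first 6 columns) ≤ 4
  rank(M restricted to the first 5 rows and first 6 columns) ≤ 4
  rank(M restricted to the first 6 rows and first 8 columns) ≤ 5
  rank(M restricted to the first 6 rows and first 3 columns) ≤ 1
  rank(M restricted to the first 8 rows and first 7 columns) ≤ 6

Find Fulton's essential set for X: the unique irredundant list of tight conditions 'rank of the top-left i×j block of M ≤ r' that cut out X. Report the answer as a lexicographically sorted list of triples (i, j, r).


Rank table r_w(10×10) implied by the 21 constraints:

  row 1: 0  0  0  0  1  1  1  1  1  1
  row 2: 0  0  0  1  2  2  2  2  2  2
  row 3: 0  0  0  1  2  2  2  3  3  3
  row 4: 0  0  0  1  2  3  3  4  4  4
  row 5: 0  1  1  2  3  4  4  5  5  5
  row 6: 0  1  1  2  3  4  4  5  6  6
  row 7: 1  2  2  3  4  5  5  6  7  7
  row 8: 1  2  2  3  4  5  6  7  8  8
  row 9: 1  2  3  4  5  6  7  8  9  9
  row 10: 1  2  3  4  5  6  7  8  9  10

hence w(1..10) = (5, 4, 8, 6, 2, 9, 1, 7, 3, 10).

D(w) has 20 cells with 7 SE-corners; essential set:

[(1, 4, 0), (3, 7, 2), (4, 3, 0), (6, 1, 0), (6, 3, 1), (6, 7, 4), (8, 3, 2)]


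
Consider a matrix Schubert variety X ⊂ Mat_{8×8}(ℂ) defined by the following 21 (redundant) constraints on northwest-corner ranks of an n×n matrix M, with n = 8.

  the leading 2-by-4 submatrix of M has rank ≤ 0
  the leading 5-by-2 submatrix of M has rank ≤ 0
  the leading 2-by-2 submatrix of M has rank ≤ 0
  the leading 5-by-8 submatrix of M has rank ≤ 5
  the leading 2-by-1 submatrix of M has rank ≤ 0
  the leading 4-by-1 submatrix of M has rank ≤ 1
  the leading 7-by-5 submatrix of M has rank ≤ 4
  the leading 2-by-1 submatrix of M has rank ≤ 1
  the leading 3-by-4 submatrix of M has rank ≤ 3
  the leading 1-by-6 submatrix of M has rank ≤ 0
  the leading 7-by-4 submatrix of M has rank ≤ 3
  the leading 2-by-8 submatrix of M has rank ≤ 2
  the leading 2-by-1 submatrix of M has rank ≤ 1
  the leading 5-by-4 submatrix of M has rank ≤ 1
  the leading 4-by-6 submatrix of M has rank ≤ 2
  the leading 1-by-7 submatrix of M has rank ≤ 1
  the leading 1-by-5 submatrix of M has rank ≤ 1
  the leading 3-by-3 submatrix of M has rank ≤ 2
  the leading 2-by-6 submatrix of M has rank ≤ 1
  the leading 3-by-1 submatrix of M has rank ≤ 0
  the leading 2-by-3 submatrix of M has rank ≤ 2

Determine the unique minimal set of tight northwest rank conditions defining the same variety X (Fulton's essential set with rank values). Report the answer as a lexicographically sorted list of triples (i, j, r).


The tightest implied rank at each (i,j), from the 21 conditions:

  0 0 0 0 0 0 1 1
  0 0 0 0 1 1 2 2
  0 0 1 1 2 2 3 3
  0 0 1 1 2 2 3 4
  0 0 1 1 2 3 4 5
  1 1 2 2 3 4 5 6
  1 2 3 3 4 5 6 7
  1 2 3 4 5 6 7 8

giving w = (7, 5, 3, 8, 6, 1, 2, 4) via Δ²R.

ℓ(w)=19; the 5 essential cells (i,j,r):

[(1, 6, 0), (2, 4, 0), (4, 6, 2), (5, 2, 0), (5, 4, 1)]


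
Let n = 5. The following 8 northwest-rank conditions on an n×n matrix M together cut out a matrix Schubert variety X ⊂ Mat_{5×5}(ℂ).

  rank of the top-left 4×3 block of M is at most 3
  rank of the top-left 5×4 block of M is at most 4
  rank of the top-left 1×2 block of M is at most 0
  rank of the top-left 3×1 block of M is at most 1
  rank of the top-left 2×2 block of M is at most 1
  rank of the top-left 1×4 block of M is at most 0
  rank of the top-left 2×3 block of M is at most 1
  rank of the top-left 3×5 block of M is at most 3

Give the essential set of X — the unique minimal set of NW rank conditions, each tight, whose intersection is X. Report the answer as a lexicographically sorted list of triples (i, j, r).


The tightest implied rank at each (i,j), from the 8 conditions:

  row 1: 0 0 0 0 1
  row 2: 1 1 1 1 2
  row 3: 1 2 2 2 3
  row 4: 1 2 3 3 4
  row 5: 1 2 3 4 5

giving w = (5, 1, 2, 3, 4) via Δ²R.

|D(w)|=4, |Ess(w)|=1:

[(1, 4, 0)]


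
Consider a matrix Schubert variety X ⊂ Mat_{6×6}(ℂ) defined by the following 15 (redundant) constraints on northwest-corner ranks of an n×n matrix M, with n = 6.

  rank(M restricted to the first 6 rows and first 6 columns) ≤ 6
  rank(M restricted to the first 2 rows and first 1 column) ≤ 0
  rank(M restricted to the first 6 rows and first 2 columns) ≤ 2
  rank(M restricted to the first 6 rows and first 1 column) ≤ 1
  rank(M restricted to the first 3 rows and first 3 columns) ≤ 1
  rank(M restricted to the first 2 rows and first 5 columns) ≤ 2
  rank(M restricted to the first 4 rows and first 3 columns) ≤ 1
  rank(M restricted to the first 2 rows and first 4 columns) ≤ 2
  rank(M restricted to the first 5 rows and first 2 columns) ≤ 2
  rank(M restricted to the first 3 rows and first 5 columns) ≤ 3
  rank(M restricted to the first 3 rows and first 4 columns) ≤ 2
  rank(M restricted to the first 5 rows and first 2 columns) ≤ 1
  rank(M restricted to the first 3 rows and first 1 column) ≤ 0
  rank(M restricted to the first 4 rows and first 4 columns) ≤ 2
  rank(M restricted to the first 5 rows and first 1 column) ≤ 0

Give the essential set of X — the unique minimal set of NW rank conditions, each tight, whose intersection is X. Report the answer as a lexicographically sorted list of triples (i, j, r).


Computing R[i][j] = min implied NW-rank bound (n=6, 15 conditions):

  row 1: 0  1  1  1  1  1
  row 2: 0  1  1  2  2  2
  row 3: 0  1  1  2  3  3
  row 4: 0  1  1  2  3  4
  row 5: 0  1  2  3  4  5
  row 6: 1  2  3  4  5  6

reading off 1-entries of Δ²R: w = (2, 4, 5, 6, 3, 1).

2 SE-corners of the 8-cell Rothe diagram give Ess(w):

[(4, 3, 1), (5, 1, 0)]


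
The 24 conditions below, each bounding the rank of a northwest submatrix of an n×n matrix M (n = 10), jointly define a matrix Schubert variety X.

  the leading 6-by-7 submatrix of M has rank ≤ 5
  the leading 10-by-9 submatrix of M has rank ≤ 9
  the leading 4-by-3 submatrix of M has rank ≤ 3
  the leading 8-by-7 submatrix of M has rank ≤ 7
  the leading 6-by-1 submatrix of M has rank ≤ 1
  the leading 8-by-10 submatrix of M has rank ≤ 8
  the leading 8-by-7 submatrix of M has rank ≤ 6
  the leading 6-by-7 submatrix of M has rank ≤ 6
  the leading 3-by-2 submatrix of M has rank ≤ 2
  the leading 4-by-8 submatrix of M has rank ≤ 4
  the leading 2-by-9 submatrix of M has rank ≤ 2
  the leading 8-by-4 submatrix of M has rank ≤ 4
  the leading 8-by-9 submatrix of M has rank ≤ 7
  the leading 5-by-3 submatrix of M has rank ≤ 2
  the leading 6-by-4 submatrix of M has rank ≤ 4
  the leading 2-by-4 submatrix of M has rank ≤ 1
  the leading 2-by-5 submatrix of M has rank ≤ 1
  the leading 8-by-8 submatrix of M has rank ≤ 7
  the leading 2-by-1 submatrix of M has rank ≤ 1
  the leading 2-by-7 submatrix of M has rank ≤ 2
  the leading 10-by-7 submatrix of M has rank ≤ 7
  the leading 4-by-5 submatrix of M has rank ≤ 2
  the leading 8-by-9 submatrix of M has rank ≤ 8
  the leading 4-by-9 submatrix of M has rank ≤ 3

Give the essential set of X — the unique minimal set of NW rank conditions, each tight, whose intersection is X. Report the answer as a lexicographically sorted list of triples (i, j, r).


Computing R[i][j] = min implied NW-rank bound (n=10, 24 conditions):

  1 1 1 1 1 1 1 1 1 1
  1 1 1 1 1 2 2 2 2 2
  1 2 2 2 2 3 3 3 3 3
  1 2 2 2 2 3 3 3 3 4
  1 2 2 3 3 4 4 4 4 5
  1 2 3 4 4 5 5 5 5 6
  1 2 3 4 5 6 6 6 6 7
  1 2 3 4 5 6 6 7 7 8
  1 2 3 4 5 6 7 8 8 9
  1 2 3 4 5 6 7 8 9 10

reading off 1-entries of Δ²R: w = (1, 6, 2, 10, 4, 3, 5, 8, 7, 9).

|D(w)|=12, |Ess(w)|=5:

[(2, 5, 1), (4, 5, 2), (4, 9, 3), (5, 3, 2), (8, 7, 6)]


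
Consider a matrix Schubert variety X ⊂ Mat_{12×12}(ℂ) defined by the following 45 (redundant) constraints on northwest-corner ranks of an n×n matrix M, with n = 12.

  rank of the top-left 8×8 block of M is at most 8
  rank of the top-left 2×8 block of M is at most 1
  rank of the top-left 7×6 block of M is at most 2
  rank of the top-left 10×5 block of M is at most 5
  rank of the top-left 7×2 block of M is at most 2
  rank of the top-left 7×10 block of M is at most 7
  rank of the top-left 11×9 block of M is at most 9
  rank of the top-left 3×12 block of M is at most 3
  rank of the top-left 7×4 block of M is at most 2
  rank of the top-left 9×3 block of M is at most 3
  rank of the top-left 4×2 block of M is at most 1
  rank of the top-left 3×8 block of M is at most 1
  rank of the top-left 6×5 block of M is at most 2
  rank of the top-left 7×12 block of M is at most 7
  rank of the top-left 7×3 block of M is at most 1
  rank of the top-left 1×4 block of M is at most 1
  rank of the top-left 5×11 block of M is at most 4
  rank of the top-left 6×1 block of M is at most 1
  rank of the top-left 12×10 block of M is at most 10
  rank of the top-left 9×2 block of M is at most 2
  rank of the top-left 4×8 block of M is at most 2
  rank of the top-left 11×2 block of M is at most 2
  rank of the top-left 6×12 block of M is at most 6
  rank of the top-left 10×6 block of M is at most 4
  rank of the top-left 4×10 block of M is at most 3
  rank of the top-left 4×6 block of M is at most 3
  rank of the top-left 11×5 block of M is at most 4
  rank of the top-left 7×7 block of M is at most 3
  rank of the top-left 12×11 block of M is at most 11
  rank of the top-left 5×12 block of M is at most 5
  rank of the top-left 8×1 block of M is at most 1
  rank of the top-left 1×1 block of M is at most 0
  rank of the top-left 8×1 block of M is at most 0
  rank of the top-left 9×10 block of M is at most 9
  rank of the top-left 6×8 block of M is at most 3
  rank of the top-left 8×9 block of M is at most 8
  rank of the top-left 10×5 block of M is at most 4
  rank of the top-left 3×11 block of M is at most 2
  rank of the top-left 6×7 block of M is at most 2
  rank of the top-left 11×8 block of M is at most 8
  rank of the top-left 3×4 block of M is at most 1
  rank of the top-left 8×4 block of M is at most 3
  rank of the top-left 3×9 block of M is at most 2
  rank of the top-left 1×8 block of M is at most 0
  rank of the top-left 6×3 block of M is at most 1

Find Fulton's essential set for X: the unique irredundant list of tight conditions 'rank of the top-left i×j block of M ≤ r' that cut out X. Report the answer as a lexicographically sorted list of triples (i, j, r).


Reconstructing r_w from the 45 given conditions:

  i=1: 0  0  0  0  0  0  0  0  1  1  1  1
  i=2: 0  1  1  1  1  1  1  1  2  2  2  2
  i=3: 0  1  1  1  1  1  1  1  2  2  2  3
  i=4: 0  1  1  2  2  2  2  2  3  3  3  4
  i=5: 0  1  1  2  2  2  2  3  4  4  4  5
  i=6: 0  1  1  2  2  2  2  3  4  5  5  6
  i=7: 0  1  1  2  2  2  3  4  5  6  6  7
  i=8: 0  1  2  3  3  3  4  5  6  7  7  8
  i=9: 1  2  3  4  4  4  5  6  7  8  8  9
  i=10: 1  2  3  4  4  4  5  6  7  8  9  10
  i=11: 1  2  3  4  4  5  6  7  8  9  10  11
  i=12: 1  2  3  4  5  6  7  8  9  10  11  12

so w = (9, 2, 12, 4, 8, 10, 7, 3, 1, 11, 6, 5).

D(w) has 38 cells with 9 SE-corners; essential set:

[(1, 8, 0), (3, 8, 1), (3, 11, 2), (6, 7, 2), (7, 3, 1), (7, 6, 2), (8, 1, 0), (10, 6, 4), (11, 5, 4)]


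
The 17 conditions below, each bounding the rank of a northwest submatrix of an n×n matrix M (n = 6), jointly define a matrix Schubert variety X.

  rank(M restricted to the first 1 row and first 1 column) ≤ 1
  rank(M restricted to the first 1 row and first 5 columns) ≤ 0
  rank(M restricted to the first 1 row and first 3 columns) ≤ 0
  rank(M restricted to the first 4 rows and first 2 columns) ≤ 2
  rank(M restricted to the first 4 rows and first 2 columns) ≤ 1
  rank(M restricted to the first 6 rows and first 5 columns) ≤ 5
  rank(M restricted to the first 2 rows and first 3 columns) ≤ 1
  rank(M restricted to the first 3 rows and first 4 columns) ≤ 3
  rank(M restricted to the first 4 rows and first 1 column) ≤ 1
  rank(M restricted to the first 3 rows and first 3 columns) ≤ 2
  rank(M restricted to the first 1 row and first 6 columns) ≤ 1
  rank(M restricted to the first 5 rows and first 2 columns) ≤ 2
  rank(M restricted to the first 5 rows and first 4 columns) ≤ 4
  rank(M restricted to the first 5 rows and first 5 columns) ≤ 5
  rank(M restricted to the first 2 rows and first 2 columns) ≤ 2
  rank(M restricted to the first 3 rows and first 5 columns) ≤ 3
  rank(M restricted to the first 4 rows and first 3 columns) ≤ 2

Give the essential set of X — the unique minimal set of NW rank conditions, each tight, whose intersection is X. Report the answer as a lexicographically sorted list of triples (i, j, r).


Reconstructing r_w from the 17 given conditions:

  0 | 0 | 0 | 0 | 0 | 1
  1 | 1 | 1 | 1 | 1 | 2
  1 | 1 | 2 | 2 | 2 | 3
  1 | 1 | 2 | 3 | 3 | 4
  1 | 2 | 3 | 4 | 4 | 5
  1 | 2 | 3 | 4 | 5 | 6

second differences of R give the permutation w = (6, 1, 3, 4, 2, 5).

D(w) has 7 cells with 2 SE-corners; essential set:

[(1, 5, 0), (4, 2, 1)]


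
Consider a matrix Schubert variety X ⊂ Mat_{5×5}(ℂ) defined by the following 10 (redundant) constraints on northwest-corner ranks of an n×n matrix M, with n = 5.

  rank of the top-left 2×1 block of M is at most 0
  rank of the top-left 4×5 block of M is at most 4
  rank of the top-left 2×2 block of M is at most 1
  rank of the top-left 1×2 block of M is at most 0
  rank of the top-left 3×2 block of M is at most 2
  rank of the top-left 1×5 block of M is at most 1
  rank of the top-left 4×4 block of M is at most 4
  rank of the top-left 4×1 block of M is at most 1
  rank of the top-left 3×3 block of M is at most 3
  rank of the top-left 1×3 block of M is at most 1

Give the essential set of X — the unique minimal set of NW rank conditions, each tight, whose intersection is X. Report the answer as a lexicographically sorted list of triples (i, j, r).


Propagating the 10 rank bounds to every northwest block:

  row 1: 0 | 0 | 1 | 1 | 1
  row 2: 0 | 1 | 2 | 2 | 2
  row 3: 1 | 2 | 3 | 3 | 3
  row 4: 1 | 2 | 3 | 4 | 4
  row 5: 1 | 2 | 3 | 4 | 5

hence w(1..5) = (3, 2, 1, 4, 5).

ℓ(w)=3; the 2 essential cells (i,j,r):

[(1, 2, 0), (2, 1, 0)]


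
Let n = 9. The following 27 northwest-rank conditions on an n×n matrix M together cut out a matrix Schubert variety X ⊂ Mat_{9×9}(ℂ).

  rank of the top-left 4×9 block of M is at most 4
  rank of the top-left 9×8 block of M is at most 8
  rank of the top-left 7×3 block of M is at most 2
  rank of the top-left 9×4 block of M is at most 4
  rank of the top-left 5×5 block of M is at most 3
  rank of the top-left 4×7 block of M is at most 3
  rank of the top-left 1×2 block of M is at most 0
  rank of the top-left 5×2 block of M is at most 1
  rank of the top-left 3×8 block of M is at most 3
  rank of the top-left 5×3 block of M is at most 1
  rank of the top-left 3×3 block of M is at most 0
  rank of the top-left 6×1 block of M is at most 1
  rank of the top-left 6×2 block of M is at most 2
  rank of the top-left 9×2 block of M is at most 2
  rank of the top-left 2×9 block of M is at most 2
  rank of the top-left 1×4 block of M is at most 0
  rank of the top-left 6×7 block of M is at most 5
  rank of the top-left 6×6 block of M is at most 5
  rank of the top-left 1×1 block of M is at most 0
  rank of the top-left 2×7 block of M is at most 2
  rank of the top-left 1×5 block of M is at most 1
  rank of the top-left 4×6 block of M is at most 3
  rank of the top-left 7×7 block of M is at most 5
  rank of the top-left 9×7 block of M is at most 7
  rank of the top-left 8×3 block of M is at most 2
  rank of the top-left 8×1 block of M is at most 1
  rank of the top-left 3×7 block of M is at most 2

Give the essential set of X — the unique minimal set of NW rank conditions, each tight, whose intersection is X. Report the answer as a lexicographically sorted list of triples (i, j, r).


Reconstructing r_w from the 27 given conditions:

  row 1: 0 | 0 | 0 | 0 | 1 | 1 | 1 | 1 | 1
  row 2: 0 | 0 | 0 | 1 | 2 | 2 | 2 | 2 | 2
  row 3: 0 | 0 | 0 | 1 | 2 | 2 | 2 | 3 | 3
  row 4: 1 | 1 | 1 | 2 | 3 | 3 | 3 | 4 | 4
  row 5: 1 | 1 | 1 | 2 | 3 | 4 | 4 | 5 | 5
  row 6: 1 | 2 | 2 | 3 | 4 | 5 | 5 | 6 | 6
  row 7: 1 | 2 | 2 | 3 | 4 | 5 | 5 | 6 | 7
  row 8: 1 | 2 | 2 | 3 | 4 | 5 | 6 | 7 | 8
  row 9: 1 | 2 | 3 | 4 | 5 | 6 | 7 | 8 | 9

reading off 1-entries of Δ²R: w = (5, 4, 8, 1, 6, 2, 9, 7, 3).

Rothe diagram D(w) (17 cells), 6 SE-corners (essential conditions):

[(1, 4, 0), (3, 3, 0), (3, 7, 2), (5, 3, 1), (7, 7, 5), (8, 3, 2)]
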